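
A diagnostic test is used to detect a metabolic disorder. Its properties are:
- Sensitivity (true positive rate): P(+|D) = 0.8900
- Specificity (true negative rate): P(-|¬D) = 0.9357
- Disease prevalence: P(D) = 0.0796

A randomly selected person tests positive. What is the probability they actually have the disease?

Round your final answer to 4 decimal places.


Let D = has disease, + = positive test

Given:
- P(D) = 0.0796 (prevalence)
- P(+|D) = 0.8900 (sensitivity)
- P(-|¬D) = 0.9357 (specificity)
- P(+|¬D) = 0.0643 (false positive rate = 1 - specificity)

Step 1: Find P(+)
P(+) = P(+|D)P(D) + P(+|¬D)P(¬D)
     = 0.8900 × 0.0796 + 0.0643 × 0.9204
     = 0.07084400 + 0.05918172
     = 0.13002572

Step 2: Apply Bayes' theorem for P(D|+)
P(D|+) = P(+|D)P(D) / P(+)
       = 0.07084400 / 0.13002572
       = 0.5448


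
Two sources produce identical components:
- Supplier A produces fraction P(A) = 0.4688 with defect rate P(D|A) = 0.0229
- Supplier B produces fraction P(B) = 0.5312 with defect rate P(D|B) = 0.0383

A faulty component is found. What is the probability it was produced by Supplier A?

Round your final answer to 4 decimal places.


Let A = from Supplier A, D = faulty

Given:
- P(A) = 0.4688, P(B) = 0.5312
- P(D|A) = 0.0229, P(D|B) = 0.0383

Step 1: Find P(D)
P(D) = P(D|A)P(A) + P(D|B)P(B)
     = 0.0229 × 0.4688 + 0.0383 × 0.5312
     = 0.01073552 + 0.02034496
     = 0.03108048

Step 2: Apply Bayes' theorem
P(A|D) = P(D|A)P(A) / P(D)
       = 0.01073552 / 0.03108048
       = 0.3454


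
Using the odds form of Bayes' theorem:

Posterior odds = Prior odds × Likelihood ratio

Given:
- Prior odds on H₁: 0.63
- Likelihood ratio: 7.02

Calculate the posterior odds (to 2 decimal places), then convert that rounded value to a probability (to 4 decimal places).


Step 1: Calculate posterior odds
Posterior odds = Prior odds × LR
               = 0.63 × 7.02
               = 4.42

Step 2: Convert to probability
P(H₁|E) = Posterior odds / (1 + Posterior odds)
       = 4.42 / (1 + 4.42)
       = 4.42 / 5.42
       = 0.8155

The evidence increased P(H₁) from 0.3865 to 0.8155.


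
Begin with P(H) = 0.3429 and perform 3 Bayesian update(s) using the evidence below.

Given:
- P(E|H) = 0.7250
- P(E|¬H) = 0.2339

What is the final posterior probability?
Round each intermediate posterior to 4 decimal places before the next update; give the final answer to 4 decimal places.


Sequential Bayesian updating:

Initial prior: P(H) = 0.3429

Update 1:
  P(E) = 0.7250 × 0.3429 + 0.2339 × 0.6571 = 0.24860250 + 0.15369569 = 0.40229819
  P(H|E) = 0.24860250 / 0.40229819 = 0.6180

Update 2:
  P(E) = 0.7250 × 0.6180 + 0.2339 × 0.3820 = 0.44805000 + 0.08934980 = 0.53739980
  P(H|E) = 0.44805000 / 0.53739980 = 0.8337

Update 3:
  P(E) = 0.7250 × 0.8337 + 0.2339 × 0.1663 = 0.60443250 + 0.03889757 = 0.64333007
  P(H|E) = 0.60443250 / 0.64333007 = 0.9395

Final posterior: 0.9395


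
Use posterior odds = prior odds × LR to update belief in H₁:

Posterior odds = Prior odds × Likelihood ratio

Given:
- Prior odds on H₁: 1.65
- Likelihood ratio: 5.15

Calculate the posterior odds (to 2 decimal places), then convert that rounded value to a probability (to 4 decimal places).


Step 1: Calculate posterior odds
Posterior odds = Prior odds × LR
               = 1.65 × 5.15
               = 8.50

Step 2: Convert to probability
P(H₁|E) = Posterior odds / (1 + Posterior odds)
       = 8.50 / (1 + 8.50)
       = 8.50 / 9.50
       = 0.8947

The evidence increased P(H₁) from 0.6226 to 0.8947.


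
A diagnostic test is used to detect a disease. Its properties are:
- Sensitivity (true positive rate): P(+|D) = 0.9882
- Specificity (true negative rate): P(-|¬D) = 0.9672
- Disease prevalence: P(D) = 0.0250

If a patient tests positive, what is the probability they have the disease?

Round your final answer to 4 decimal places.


Let D = has disease, + = positive test

Given:
- P(D) = 0.0250 (prevalence)
- P(+|D) = 0.9882 (sensitivity)
- P(-|¬D) = 0.9672 (specificity)
- P(+|¬D) = 0.0328 (false positive rate = 1 - specificity)

Step 1: Find P(+)
P(+) = P(+|D)P(D) + P(+|¬D)P(¬D)
     = 0.9882 × 0.0250 + 0.0328 × 0.9750
     = 0.02470500 + 0.03198000
     = 0.05668500

Step 2: Apply Bayes' theorem for P(D|+)
P(D|+) = P(+|D)P(D) / P(+)
       = 0.02470500 / 0.05668500
       = 0.4358


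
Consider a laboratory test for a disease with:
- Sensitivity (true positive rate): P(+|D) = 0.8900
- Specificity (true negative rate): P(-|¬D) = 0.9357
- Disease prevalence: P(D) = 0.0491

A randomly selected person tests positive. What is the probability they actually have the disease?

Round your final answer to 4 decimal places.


Let D = has disease, + = positive test

Given:
- P(D) = 0.0491 (prevalence)
- P(+|D) = 0.8900 (sensitivity)
- P(-|¬D) = 0.9357 (specificity)
- P(+|¬D) = 0.0643 (false positive rate = 1 - specificity)

Step 1: Find P(+)
P(+) = P(+|D)P(D) + P(+|¬D)P(¬D)
     = 0.8900 × 0.0491 + 0.0643 × 0.9509
     = 0.04369900 + 0.06114287
     = 0.10484187

Step 2: Apply Bayes' theorem for P(D|+)
P(D|+) = P(+|D)P(D) / P(+)
       = 0.04369900 / 0.10484187
       = 0.4168


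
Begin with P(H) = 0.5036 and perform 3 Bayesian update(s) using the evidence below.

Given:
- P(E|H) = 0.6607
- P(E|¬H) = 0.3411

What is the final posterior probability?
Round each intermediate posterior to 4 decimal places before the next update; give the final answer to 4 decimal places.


Sequential Bayesian updating:

Initial prior: P(H) = 0.5036

Update 1:
  P(E) = 0.6607 × 0.5036 + 0.3411 × 0.4964 = 0.33272852 + 0.16932204 = 0.50205056
  P(H|E) = 0.33272852 / 0.50205056 = 0.6627

Update 2:
  P(E) = 0.6607 × 0.6627 + 0.3411 × 0.3373 = 0.43784589 + 0.11505303 = 0.55289892
  P(H|E) = 0.43784589 / 0.55289892 = 0.7919

Update 3:
  P(E) = 0.6607 × 0.7919 + 0.3411 × 0.2081 = 0.52320833 + 0.07098291 = 0.59419124
  P(H|E) = 0.52320833 / 0.59419124 = 0.8805

Final posterior: 0.8805


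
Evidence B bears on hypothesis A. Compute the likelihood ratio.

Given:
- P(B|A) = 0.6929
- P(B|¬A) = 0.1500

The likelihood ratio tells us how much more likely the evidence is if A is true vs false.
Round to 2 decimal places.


Likelihood Ratio (LR) = P(B|A) / P(B|¬A)

LR = 0.6929 / 0.1500
   = 4.62

The evidence is 4.62 times more likely if A is true than if A is false.
Because LR exceeds 1, B is evidence for A.


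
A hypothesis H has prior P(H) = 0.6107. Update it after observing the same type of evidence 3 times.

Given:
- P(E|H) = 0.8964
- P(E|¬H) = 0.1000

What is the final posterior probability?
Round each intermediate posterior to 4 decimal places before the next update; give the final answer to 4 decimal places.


Sequential Bayesian updating:

Initial prior: P(H) = 0.6107

Update 1:
  P(E) = 0.8964 × 0.6107 + 0.1000 × 0.3893 = 0.54743148 + 0.03893000 = 0.58636148
  P(H|E) = 0.54743148 / 0.58636148 = 0.9336

Update 2:
  P(E) = 0.8964 × 0.9336 + 0.1000 × 0.0664 = 0.83687904 + 0.00664000 = 0.84351904
  P(H|E) = 0.83687904 / 0.84351904 = 0.9921

Update 3:
  P(E) = 0.8964 × 0.9921 + 0.1000 × 0.0079 = 0.88931844 + 0.00079000 = 0.89010844
  P(H|E) = 0.88931844 / 0.89010844 = 0.9991

Final posterior: 0.9991


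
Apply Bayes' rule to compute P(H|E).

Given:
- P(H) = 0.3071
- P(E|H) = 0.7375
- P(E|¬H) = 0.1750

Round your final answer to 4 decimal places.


Bayes' theorem: P(H|E) = P(E|H) × P(H) / P(E)

Step 1: Calculate P(E) using law of total probability
P(E) = P(E|H)P(H) + P(E|¬H)P(¬H)
     = 0.7375 × 0.3071 + 0.1750 × 0.6929
     = 0.22648625 + 0.12125750
     = 0.34774375

Step 2: Apply Bayes' theorem
P(H|E) = P(E|H) × P(H) / P(E)
       = 0.22648625 / 0.34774375
       = 0.6513


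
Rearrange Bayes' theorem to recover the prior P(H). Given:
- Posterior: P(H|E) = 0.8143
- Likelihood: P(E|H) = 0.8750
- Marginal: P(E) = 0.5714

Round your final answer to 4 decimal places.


From Bayes' theorem: P(H|E) = P(E|H) × P(H) / P(E)

Rearranging for P(H):
P(H) = P(H|E) × P(E) / P(E|H)
     = 0.8143 × 0.5714 / 0.8750
     = 0.46529102 / 0.8750
     = 0.5318


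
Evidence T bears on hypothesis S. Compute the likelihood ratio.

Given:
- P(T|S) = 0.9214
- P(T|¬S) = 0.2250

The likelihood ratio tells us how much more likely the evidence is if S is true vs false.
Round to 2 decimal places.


Likelihood Ratio (LR) = P(T|S) / P(T|¬S)

LR = 0.9214 / 0.2250
   = 4.10

The evidence is 4.10 times more likely if S is true than if S is false.
Since LR > 1, the evidence supports S over ¬S.


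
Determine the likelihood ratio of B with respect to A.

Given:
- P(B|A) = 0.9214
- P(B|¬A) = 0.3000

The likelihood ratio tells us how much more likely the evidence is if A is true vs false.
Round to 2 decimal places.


Likelihood Ratio (LR) = P(B|A) / P(B|¬A)

LR = 0.9214 / 0.3000
   = 3.07

The evidence is 3.07 times more likely if A is true than if A is false.
LR > 1, so observing B raises the odds in favor of A.


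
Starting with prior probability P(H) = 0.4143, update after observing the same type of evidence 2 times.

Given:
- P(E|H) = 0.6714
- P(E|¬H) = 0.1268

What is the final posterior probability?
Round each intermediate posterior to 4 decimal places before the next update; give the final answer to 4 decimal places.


Sequential Bayesian updating:

Initial prior: P(H) = 0.4143

Update 1:
  P(E) = 0.6714 × 0.4143 + 0.1268 × 0.5857 = 0.27816102 + 0.07426676 = 0.35242778
  P(H|E) = 0.27816102 / 0.35242778 = 0.7893

Update 2:
  P(E) = 0.6714 × 0.7893 + 0.1268 × 0.2107 = 0.52993602 + 0.02671676 = 0.55665278
  P(H|E) = 0.52993602 / 0.55665278 = 0.9520

Final posterior: 0.9520


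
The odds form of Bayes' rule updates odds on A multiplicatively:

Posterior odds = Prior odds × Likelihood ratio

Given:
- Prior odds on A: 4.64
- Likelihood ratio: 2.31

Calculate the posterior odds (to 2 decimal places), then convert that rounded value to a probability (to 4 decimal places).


Step 1: Calculate posterior odds
Posterior odds = Prior odds × LR
               = 4.64 × 2.31
               = 10.72

Step 2: Convert to probability
P(A|E) = Posterior odds / (1 + Posterior odds)
       = 10.72 / (1 + 10.72)
       = 10.72 / 11.72
       = 0.9147

The evidence increased P(A) from 0.8227 to 0.9147.


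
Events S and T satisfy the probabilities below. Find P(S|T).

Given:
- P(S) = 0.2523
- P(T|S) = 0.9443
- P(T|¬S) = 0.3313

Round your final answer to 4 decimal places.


Bayes' theorem: P(S|T) = P(T|S) × P(S) / P(T)

Step 1: Calculate P(T) using law of total probability
P(T) = P(T|S)P(S) + P(T|¬S)P(¬S)
     = 0.9443 × 0.2523 + 0.3313 × 0.7477
     = 0.23824689 + 0.24771301
     = 0.48595990

Step 2: Apply Bayes' theorem
P(S|T) = P(T|S) × P(S) / P(T)
       = 0.23824689 / 0.48595990
       = 0.4903


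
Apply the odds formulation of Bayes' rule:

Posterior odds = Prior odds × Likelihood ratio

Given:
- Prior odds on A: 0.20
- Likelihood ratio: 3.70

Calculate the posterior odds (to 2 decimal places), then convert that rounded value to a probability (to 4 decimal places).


Step 1: Calculate posterior odds
Posterior odds = Prior odds × LR
               = 0.20 × 3.70
               = 0.74

Step 2: Convert to probability
P(A|E) = Posterior odds / (1 + Posterior odds)
       = 0.74 / (1 + 0.74)
       = 0.74 / 1.74
       = 0.4253

The evidence increased P(A) from 0.1667 to 0.4253.


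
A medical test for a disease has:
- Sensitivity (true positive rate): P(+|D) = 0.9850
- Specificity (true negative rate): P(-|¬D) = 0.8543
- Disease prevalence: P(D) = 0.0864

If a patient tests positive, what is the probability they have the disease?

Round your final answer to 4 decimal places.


Let D = has disease, + = positive test

Given:
- P(D) = 0.0864 (prevalence)
- P(+|D) = 0.9850 (sensitivity)
- P(-|¬D) = 0.8543 (specificity)
- P(+|¬D) = 0.1457 (false positive rate = 1 - specificity)

Step 1: Find P(+)
P(+) = P(+|D)P(D) + P(+|¬D)P(¬D)
     = 0.9850 × 0.0864 + 0.1457 × 0.9136
     = 0.08510400 + 0.13311152
     = 0.21821552

Step 2: Apply Bayes' theorem for P(D|+)
P(D|+) = P(+|D)P(D) / P(+)
       = 0.08510400 / 0.21821552
       = 0.3900


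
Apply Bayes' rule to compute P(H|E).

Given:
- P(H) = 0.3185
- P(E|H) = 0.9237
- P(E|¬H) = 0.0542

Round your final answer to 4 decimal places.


Bayes' theorem: P(H|E) = P(E|H) × P(H) / P(E)

Step 1: Calculate P(E) using law of total probability
P(E) = P(E|H)P(H) + P(E|¬H)P(¬H)
     = 0.9237 × 0.3185 + 0.0542 × 0.6815
     = 0.29419845 + 0.03693730
     = 0.33113575

Step 2: Apply Bayes' theorem
P(H|E) = P(E|H) × P(H) / P(E)
       = 0.29419845 / 0.33113575
       = 0.8885


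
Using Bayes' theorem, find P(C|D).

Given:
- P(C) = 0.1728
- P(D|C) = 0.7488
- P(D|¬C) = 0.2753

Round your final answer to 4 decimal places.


Bayes' theorem: P(C|D) = P(D|C) × P(C) / P(D)

Step 1: Calculate P(D) using law of total probability
P(D) = P(D|C)P(C) + P(D|¬C)P(¬C)
     = 0.7488 × 0.1728 + 0.2753 × 0.8272
     = 0.12939264 + 0.22772816
     = 0.35712080

Step 2: Apply Bayes' theorem
P(C|D) = P(D|C) × P(C) / P(D)
       = 0.12939264 / 0.35712080
       = 0.3623


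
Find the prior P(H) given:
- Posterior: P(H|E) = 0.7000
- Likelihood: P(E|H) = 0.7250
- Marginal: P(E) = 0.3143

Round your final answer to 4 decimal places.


From Bayes' theorem: P(H|E) = P(E|H) × P(H) / P(E)

Rearranging for P(H):
P(H) = P(H|E) × P(E) / P(E|H)
     = 0.7000 × 0.3143 / 0.7250
     = 0.22001000 / 0.7250
     = 0.3035


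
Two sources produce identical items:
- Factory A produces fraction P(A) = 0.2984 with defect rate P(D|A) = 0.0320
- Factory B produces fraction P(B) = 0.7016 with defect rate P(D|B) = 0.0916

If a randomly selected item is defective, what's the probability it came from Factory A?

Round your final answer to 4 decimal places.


Let A = from Factory A, D = defective

Given:
- P(A) = 0.2984, P(B) = 0.7016
- P(D|A) = 0.0320, P(D|B) = 0.0916

Step 1: Find P(D)
P(D) = P(D|A)P(A) + P(D|B)P(B)
     = 0.0320 × 0.2984 + 0.0916 × 0.7016
     = 0.00954880 + 0.06426656
     = 0.07381536

Step 2: Apply Bayes' theorem
P(A|D) = P(D|A)P(A) / P(D)
       = 0.00954880 / 0.07381536
       = 0.1294


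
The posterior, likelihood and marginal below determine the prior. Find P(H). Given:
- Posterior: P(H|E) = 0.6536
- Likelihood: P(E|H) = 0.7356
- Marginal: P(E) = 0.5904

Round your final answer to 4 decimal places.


From Bayes' theorem: P(H|E) = P(E|H) × P(H) / P(E)

Rearranging for P(H):
P(H) = P(H|E) × P(E) / P(E|H)
     = 0.6536 × 0.5904 / 0.7356
     = 0.38588544 / 0.7356
     = 0.5246


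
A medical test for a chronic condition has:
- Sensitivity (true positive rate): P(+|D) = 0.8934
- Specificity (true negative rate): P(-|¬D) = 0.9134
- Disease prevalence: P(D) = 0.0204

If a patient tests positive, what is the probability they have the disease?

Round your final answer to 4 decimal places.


Let D = has disease, + = positive test

Given:
- P(D) = 0.0204 (prevalence)
- P(+|D) = 0.8934 (sensitivity)
- P(-|¬D) = 0.9134 (specificity)
- P(+|¬D) = 0.0866 (false positive rate = 1 - specificity)

Step 1: Find P(+)
P(+) = P(+|D)P(D) + P(+|¬D)P(¬D)
     = 0.8934 × 0.0204 + 0.0866 × 0.9796
     = 0.01822536 + 0.08483336
     = 0.10305872

Step 2: Apply Bayes' theorem for P(D|+)
P(D|+) = P(+|D)P(D) / P(+)
       = 0.01822536 / 0.10305872
       = 0.1768


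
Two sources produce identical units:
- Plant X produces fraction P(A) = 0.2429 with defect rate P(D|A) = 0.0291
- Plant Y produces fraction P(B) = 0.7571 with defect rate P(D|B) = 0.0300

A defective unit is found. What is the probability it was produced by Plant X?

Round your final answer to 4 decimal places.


Let A = from Plant X, D = defective

Given:
- P(A) = 0.2429, P(B) = 0.7571
- P(D|A) = 0.0291, P(D|B) = 0.0300

Step 1: Find P(D)
P(D) = P(D|A)P(A) + P(D|B)P(B)
     = 0.0291 × 0.2429 + 0.0300 × 0.7571
     = 0.00706839 + 0.02271300
     = 0.02978139

Step 2: Apply Bayes' theorem
P(A|D) = P(D|A)P(A) / P(D)
       = 0.00706839 / 0.02978139
       = 0.2373


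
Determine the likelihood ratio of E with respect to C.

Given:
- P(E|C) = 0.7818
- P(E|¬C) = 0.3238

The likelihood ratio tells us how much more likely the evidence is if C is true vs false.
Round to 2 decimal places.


Likelihood Ratio (LR) = P(E|C) / P(E|¬C)

LR = 0.7818 / 0.3238
   = 2.41

The evidence is 2.41 times more likely if C is true than if C is false.
LR > 1, so observing E raises the odds in favor of C.


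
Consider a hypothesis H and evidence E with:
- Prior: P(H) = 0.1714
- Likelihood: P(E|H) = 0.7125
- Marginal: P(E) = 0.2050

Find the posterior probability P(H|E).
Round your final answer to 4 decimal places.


Using Bayes' theorem:

P(H|E) = P(E|H) × P(H) / P(E)
       = 0.7125 × 0.1714 / 0.2050
       = 0.12212250 / 0.2050
       = 0.5957

The evidence strengthens our belief in H.
Prior: 0.1714 → Posterior: 0.5957


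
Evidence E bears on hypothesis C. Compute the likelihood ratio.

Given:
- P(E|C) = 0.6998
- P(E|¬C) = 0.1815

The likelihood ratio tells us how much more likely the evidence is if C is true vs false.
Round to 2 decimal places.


Likelihood Ratio (LR) = P(E|C) / P(E|¬C)

LR = 0.6998 / 0.1815
   = 3.86

The evidence is 3.86 times more likely if C is true than if C is false.
Since LR > 1, the evidence supports C over ¬C.


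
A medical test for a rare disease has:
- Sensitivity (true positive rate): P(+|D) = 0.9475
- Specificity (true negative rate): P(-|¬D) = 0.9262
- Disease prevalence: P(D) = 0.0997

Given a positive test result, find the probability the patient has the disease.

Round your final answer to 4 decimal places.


Let D = has disease, + = positive test

Given:
- P(D) = 0.0997 (prevalence)
- P(+|D) = 0.9475 (sensitivity)
- P(-|¬D) = 0.9262 (specificity)
- P(+|¬D) = 0.0738 (false positive rate = 1 - specificity)

Step 1: Find P(+)
P(+) = P(+|D)P(D) + P(+|¬D)P(¬D)
     = 0.9475 × 0.0997 + 0.0738 × 0.9003
     = 0.09446575 + 0.06644214
     = 0.16090789

Step 2: Apply Bayes' theorem for P(D|+)
P(D|+) = P(+|D)P(D) / P(+)
       = 0.09446575 / 0.16090789
       = 0.5871


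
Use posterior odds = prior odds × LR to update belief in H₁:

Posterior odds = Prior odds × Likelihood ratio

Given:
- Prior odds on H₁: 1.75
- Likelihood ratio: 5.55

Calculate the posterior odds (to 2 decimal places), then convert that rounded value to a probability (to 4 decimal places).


Step 1: Calculate posterior odds
Posterior odds = Prior odds × LR
               = 1.75 × 5.55
               = 9.71

Step 2: Convert to probability
P(H₁|E) = Posterior odds / (1 + Posterior odds)
       = 9.71 / (1 + 9.71)
       = 9.71 / 10.71
       = 0.9066

The evidence increased P(H₁) from 0.6364 to 0.9066.


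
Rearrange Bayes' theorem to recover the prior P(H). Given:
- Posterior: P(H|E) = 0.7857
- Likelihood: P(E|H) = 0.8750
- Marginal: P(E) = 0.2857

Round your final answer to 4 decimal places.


From Bayes' theorem: P(H|E) = P(E|H) × P(H) / P(E)

Rearranging for P(H):
P(H) = P(H|E) × P(E) / P(E|H)
     = 0.7857 × 0.2857 / 0.8750
     = 0.22447449 / 0.8750
     = 0.2565


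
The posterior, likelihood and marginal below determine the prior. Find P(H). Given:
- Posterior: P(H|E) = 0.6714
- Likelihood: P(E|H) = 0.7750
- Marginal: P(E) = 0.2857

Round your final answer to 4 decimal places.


From Bayes' theorem: P(H|E) = P(E|H) × P(H) / P(E)

Rearranging for P(H):
P(H) = P(H|E) × P(E) / P(E|H)
     = 0.6714 × 0.2857 / 0.7750
     = 0.19181898 / 0.7750
     = 0.2475


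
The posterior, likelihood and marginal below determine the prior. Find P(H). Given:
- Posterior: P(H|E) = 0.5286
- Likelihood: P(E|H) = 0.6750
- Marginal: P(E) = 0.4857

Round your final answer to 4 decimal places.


From Bayes' theorem: P(H|E) = P(E|H) × P(H) / P(E)

Rearranging for P(H):
P(H) = P(H|E) × P(E) / P(E|H)
     = 0.5286 × 0.4857 / 0.6750
     = 0.25674102 / 0.6750
     = 0.3804


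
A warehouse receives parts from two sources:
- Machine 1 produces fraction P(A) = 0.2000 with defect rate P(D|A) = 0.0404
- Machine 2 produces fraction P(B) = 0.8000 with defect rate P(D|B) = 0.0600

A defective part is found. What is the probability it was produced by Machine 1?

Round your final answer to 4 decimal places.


Let A = from Machine 1, D = defective

Given:
- P(A) = 0.2000, P(B) = 0.8000
- P(D|A) = 0.0404, P(D|B) = 0.0600

Step 1: Find P(D)
P(D) = P(D|A)P(A) + P(D|B)P(B)
     = 0.0404 × 0.2000 + 0.0600 × 0.8000
     = 0.00808000 + 0.04800000
     = 0.05608000

Step 2: Apply Bayes' theorem
P(A|D) = P(D|A)P(A) / P(D)
       = 0.00808000 / 0.05608000
       = 0.1441


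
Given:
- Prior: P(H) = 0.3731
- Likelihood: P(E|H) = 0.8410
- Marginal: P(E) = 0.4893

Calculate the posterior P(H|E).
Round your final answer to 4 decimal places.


Using Bayes' theorem:

P(H|E) = P(E|H) × P(H) / P(E)
       = 0.8410 × 0.3731 / 0.4893
       = 0.31377710 / 0.4893
       = 0.6413

The evidence strengthens our belief in H.
Prior: 0.3731 → Posterior: 0.6413


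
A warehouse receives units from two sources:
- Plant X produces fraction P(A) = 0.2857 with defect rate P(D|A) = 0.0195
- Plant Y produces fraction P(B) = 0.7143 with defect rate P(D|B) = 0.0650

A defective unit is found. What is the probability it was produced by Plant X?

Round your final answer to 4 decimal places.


Let A = from Plant X, D = defective

Given:
- P(A) = 0.2857, P(B) = 0.7143
- P(D|A) = 0.0195, P(D|B) = 0.0650

Step 1: Find P(D)
P(D) = P(D|A)P(A) + P(D|B)P(B)
     = 0.0195 × 0.2857 + 0.0650 × 0.7143
     = 0.00557115 + 0.04642950
     = 0.05200065

Step 2: Apply Bayes' theorem
P(A|D) = P(D|A)P(A) / P(D)
       = 0.00557115 / 0.05200065
       = 0.1071


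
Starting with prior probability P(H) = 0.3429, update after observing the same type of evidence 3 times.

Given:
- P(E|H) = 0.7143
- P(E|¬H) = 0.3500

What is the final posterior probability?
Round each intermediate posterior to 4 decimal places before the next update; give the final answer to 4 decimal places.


Sequential Bayesian updating:

Initial prior: P(H) = 0.3429

Update 1:
  P(E) = 0.7143 × 0.3429 + 0.3500 × 0.6571 = 0.24493347 + 0.22998500 = 0.47491847
  P(H|E) = 0.24493347 / 0.47491847 = 0.5157

Update 2:
  P(E) = 0.7143 × 0.5157 + 0.3500 × 0.4843 = 0.36836451 + 0.16950500 = 0.53786951
  P(H|E) = 0.36836451 / 0.53786951 = 0.6849

Update 3:
  P(E) = 0.7143 × 0.6849 + 0.3500 × 0.3151 = 0.48922407 + 0.11028500 = 0.59950907
  P(H|E) = 0.48922407 / 0.59950907 = 0.8160

Final posterior: 0.8160


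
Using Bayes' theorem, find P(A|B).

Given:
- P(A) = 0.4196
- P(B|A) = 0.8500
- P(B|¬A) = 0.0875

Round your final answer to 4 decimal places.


Bayes' theorem: P(A|B) = P(B|A) × P(A) / P(B)

Step 1: Calculate P(B) using law of total probability
P(B) = P(B|A)P(A) + P(B|¬A)P(¬A)
     = 0.8500 × 0.4196 + 0.0875 × 0.5804
     = 0.35666000 + 0.05078500
     = 0.40744500

Step 2: Apply Bayes' theorem
P(A|B) = P(B|A) × P(A) / P(B)
       = 0.35666000 / 0.40744500
       = 0.8754


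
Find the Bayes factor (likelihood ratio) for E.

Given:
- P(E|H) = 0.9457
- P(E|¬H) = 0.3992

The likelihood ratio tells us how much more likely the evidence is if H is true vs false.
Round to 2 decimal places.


Likelihood Ratio (LR) = P(E|H) / P(E|¬H)

LR = 0.9457 / 0.3992
   = 2.37

The evidence is 2.37 times more likely if H is true than if H is false.
Since LR > 1, the evidence supports H over ¬H.


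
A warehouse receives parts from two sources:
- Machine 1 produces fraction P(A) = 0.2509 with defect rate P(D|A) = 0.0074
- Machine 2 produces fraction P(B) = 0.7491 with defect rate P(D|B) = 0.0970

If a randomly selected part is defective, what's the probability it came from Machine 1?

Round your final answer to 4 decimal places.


Let A = from Machine 1, D = defective

Given:
- P(A) = 0.2509, P(B) = 0.7491
- P(D|A) = 0.0074, P(D|B) = 0.0970

Step 1: Find P(D)
P(D) = P(D|A)P(A) + P(D|B)P(B)
     = 0.0074 × 0.2509 + 0.0970 × 0.7491
     = 0.00185666 + 0.07266270
     = 0.07451936

Step 2: Apply Bayes' theorem
P(A|D) = P(D|A)P(A) / P(D)
       = 0.00185666 / 0.07451936
       = 0.0249


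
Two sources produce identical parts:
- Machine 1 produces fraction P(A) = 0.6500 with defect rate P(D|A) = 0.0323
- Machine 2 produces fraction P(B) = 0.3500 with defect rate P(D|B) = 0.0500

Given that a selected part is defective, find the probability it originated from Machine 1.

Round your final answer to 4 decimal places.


Let A = from Machine 1, D = defective

Given:
- P(A) = 0.6500, P(B) = 0.3500
- P(D|A) = 0.0323, P(D|B) = 0.0500

Step 1: Find P(D)
P(D) = P(D|A)P(A) + P(D|B)P(B)
     = 0.0323 × 0.6500 + 0.0500 × 0.3500
     = 0.02099500 + 0.01750000
     = 0.03849500

Step 2: Apply Bayes' theorem
P(A|D) = P(D|A)P(A) / P(D)
       = 0.02099500 / 0.03849500
       = 0.5454


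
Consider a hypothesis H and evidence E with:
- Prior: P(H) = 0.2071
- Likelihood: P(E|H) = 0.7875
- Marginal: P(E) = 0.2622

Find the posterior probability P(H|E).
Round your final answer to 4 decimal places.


Using Bayes' theorem:

P(H|E) = P(E|H) × P(H) / P(E)
       = 0.7875 × 0.2071 / 0.2622
       = 0.16309125 / 0.2622
       = 0.6220

The evidence strengthens our belief in H.
Prior: 0.2071 → Posterior: 0.6220


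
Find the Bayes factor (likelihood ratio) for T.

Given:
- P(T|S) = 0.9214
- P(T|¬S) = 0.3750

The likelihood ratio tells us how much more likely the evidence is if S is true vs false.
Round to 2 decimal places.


Likelihood Ratio (LR) = P(T|S) / P(T|¬S)

LR = 0.9214 / 0.3750
   = 2.46

The evidence is 2.46 times more likely if S is true than if S is false.
Because LR exceeds 1, T is evidence for S.


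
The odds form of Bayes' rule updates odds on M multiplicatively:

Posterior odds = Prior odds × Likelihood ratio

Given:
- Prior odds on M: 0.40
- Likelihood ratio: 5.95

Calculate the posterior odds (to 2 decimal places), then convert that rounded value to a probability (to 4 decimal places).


Step 1: Calculate posterior odds
Posterior odds = Prior odds × LR
               = 0.40 × 5.95
               = 2.38

Step 2: Convert to probability
P(M|E) = Posterior odds / (1 + Posterior odds)
       = 2.38 / (1 + 2.38)
       = 2.38 / 3.38
       = 0.7041

The evidence increased P(M) from 0.2857 to 0.7041.


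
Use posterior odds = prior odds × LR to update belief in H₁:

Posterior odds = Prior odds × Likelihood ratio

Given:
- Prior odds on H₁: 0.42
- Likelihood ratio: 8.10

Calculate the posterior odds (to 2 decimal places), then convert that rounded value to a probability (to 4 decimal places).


Step 1: Calculate posterior odds
Posterior odds = Prior odds × LR
               = 0.42 × 8.10
               = 3.40

Step 2: Convert to probability
P(H₁|E) = Posterior odds / (1 + Posterior odds)
       = 3.40 / (1 + 3.40)
       = 3.40 / 4.40
       = 0.7727

The evidence increased P(H₁) from 0.2958 to 0.7727.


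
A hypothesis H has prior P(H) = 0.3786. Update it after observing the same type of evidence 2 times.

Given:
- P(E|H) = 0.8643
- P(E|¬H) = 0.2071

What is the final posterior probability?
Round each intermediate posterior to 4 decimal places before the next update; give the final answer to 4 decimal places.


Sequential Bayesian updating:

Initial prior: P(H) = 0.3786

Update 1:
  P(E) = 0.8643 × 0.3786 + 0.2071 × 0.6214 = 0.32722398 + 0.12869194 = 0.45591592
  P(H|E) = 0.32722398 / 0.45591592 = 0.7177

Update 2:
  P(E) = 0.8643 × 0.7177 + 0.2071 × 0.2823 = 0.62030811 + 0.05846433 = 0.67877244
  P(H|E) = 0.62030811 / 0.67877244 = 0.9139

Final posterior: 0.9139


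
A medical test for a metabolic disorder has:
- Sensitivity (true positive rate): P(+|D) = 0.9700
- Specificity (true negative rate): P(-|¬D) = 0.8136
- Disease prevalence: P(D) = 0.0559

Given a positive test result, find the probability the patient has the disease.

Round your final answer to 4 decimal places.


Let D = has disease, + = positive test

Given:
- P(D) = 0.0559 (prevalence)
- P(+|D) = 0.9700 (sensitivity)
- P(-|¬D) = 0.8136 (specificity)
- P(+|¬D) = 0.1864 (false positive rate = 1 - specificity)

Step 1: Find P(+)
P(+) = P(+|D)P(D) + P(+|¬D)P(¬D)
     = 0.9700 × 0.0559 + 0.1864 × 0.9441
     = 0.05422300 + 0.17598024
     = 0.23020324

Step 2: Apply Bayes' theorem for P(D|+)
P(D|+) = P(+|D)P(D) / P(+)
       = 0.05422300 / 0.23020324
       = 0.2355


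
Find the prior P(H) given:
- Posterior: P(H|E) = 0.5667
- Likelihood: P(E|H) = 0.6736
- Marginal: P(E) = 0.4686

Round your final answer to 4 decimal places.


From Bayes' theorem: P(H|E) = P(E|H) × P(H) / P(E)

Rearranging for P(H):
P(H) = P(H|E) × P(E) / P(E|H)
     = 0.5667 × 0.4686 / 0.6736
     = 0.26555562 / 0.6736
     = 0.3942


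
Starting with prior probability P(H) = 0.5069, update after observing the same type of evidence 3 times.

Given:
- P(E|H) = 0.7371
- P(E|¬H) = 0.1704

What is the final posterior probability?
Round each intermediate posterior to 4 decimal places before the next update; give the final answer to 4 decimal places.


Sequential Bayesian updating:

Initial prior: P(H) = 0.5069

Update 1:
  P(E) = 0.7371 × 0.5069 + 0.1704 × 0.4931 = 0.37363599 + 0.08402424 = 0.45766023
  P(H|E) = 0.37363599 / 0.45766023 = 0.8164

Update 2:
  P(E) = 0.7371 × 0.8164 + 0.1704 × 0.1836 = 0.60176844 + 0.03128544 = 0.63305388
  P(H|E) = 0.60176844 / 0.63305388 = 0.9506

Update 3:
  P(E) = 0.7371 × 0.9506 + 0.1704 × 0.0494 = 0.70068726 + 0.00841776 = 0.70910502
  P(H|E) = 0.70068726 / 0.70910502 = 0.9881

Final posterior: 0.9881


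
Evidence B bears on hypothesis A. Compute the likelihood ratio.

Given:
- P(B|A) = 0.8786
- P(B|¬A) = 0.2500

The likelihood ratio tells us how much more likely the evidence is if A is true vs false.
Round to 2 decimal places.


Likelihood Ratio (LR) = P(B|A) / P(B|¬A)

LR = 0.8786 / 0.2500
   = 3.51

The evidence is 3.51 times more likely if A is true than if A is false.
Because LR exceeds 1, B is evidence for A.


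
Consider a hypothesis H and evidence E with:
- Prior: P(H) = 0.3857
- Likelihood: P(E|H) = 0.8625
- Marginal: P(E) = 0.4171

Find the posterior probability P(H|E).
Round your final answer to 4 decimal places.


Using Bayes' theorem:

P(H|E) = P(E|H) × P(H) / P(E)
       = 0.8625 × 0.3857 / 0.4171
       = 0.33266625 / 0.4171
       = 0.7976

The evidence strengthens our belief in H.
Prior: 0.3857 → Posterior: 0.7976


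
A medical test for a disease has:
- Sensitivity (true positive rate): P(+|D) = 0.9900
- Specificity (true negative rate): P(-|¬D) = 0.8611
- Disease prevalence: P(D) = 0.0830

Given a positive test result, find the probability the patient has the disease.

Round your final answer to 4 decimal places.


Let D = has disease, + = positive test

Given:
- P(D) = 0.0830 (prevalence)
- P(+|D) = 0.9900 (sensitivity)
- P(-|¬D) = 0.8611 (specificity)
- P(+|¬D) = 0.1389 (false positive rate = 1 - specificity)

Step 1: Find P(+)
P(+) = P(+|D)P(D) + P(+|¬D)P(¬D)
     = 0.9900 × 0.0830 + 0.1389 × 0.9170
     = 0.08217000 + 0.12737130
     = 0.20954130

Step 2: Apply Bayes' theorem for P(D|+)
P(D|+) = P(+|D)P(D) / P(+)
       = 0.08217000 / 0.20954130
       = 0.3921


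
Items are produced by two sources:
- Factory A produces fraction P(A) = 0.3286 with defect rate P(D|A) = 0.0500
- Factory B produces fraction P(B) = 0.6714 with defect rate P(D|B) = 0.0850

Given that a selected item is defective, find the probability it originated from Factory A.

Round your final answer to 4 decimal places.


Let A = from Factory A, D = defective

Given:
- P(A) = 0.3286, P(B) = 0.6714
- P(D|A) = 0.0500, P(D|B) = 0.0850

Step 1: Find P(D)
P(D) = P(D|A)P(A) + P(D|B)P(B)
     = 0.0500 × 0.3286 + 0.0850 × 0.6714
     = 0.01643000 + 0.05706900
     = 0.07349900

Step 2: Apply Bayes' theorem
P(A|D) = P(D|A)P(A) / P(D)
       = 0.01643000 / 0.07349900
       = 0.2235


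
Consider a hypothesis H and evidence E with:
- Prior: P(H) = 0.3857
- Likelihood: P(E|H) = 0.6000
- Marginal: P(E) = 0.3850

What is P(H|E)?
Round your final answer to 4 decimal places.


Using Bayes' theorem:

P(H|E) = P(E|H) × P(H) / P(E)
       = 0.6000 × 0.3857 / 0.3850
       = 0.23142000 / 0.3850
       = 0.6011

The evidence strengthens our belief in H.
Prior: 0.3857 → Posterior: 0.6011


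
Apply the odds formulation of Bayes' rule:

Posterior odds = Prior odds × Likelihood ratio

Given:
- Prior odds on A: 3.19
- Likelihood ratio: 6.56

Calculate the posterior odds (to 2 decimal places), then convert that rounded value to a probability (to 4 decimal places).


Step 1: Calculate posterior odds
Posterior odds = Prior odds × LR
               = 3.19 × 6.56
               = 20.93

Step 2: Convert to probability
P(A|E) = Posterior odds / (1 + Posterior odds)
       = 20.93 / (1 + 20.93)
       = 20.93 / 21.93
       = 0.9544

The evidence increased P(A) from 0.7613 to 0.9544.


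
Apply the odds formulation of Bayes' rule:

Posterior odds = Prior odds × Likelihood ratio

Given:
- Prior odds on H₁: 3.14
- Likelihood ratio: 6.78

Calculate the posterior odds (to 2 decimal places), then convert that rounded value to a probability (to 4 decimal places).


Step 1: Calculate posterior odds
Posterior odds = Prior odds × LR
               = 3.14 × 6.78
               = 21.29

Step 2: Convert to probability
P(H₁|E) = Posterior odds / (1 + Posterior odds)
       = 21.29 / (1 + 21.29)
       = 21.29 / 22.29
       = 0.9551

The evidence increased P(H₁) from 0.7585 to 0.9551.


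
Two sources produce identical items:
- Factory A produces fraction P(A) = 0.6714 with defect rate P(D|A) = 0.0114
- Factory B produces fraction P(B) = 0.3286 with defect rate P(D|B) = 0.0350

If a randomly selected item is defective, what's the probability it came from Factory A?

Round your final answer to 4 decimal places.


Let A = from Factory A, D = defective

Given:
- P(A) = 0.6714, P(B) = 0.3286
- P(D|A) = 0.0114, P(D|B) = 0.0350

Step 1: Find P(D)
P(D) = P(D|A)P(A) + P(D|B)P(B)
     = 0.0114 × 0.6714 + 0.0350 × 0.3286
     = 0.00765396 + 0.01150100
     = 0.01915496

Step 2: Apply Bayes' theorem
P(A|D) = P(D|A)P(A) / P(D)
       = 0.00765396 / 0.01915496
       = 0.3996


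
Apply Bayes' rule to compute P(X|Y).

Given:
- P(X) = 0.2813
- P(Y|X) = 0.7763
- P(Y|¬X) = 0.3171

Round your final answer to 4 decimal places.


Bayes' theorem: P(X|Y) = P(Y|X) × P(X) / P(Y)

Step 1: Calculate P(Y) using law of total probability
P(Y) = P(Y|X)P(X) + P(Y|¬X)P(¬X)
     = 0.7763 × 0.2813 + 0.3171 × 0.7187
     = 0.21837319 + 0.22789977
     = 0.44627296

Step 2: Apply Bayes' theorem
P(X|Y) = P(Y|X) × P(X) / P(Y)
       = 0.21837319 / 0.44627296
       = 0.4893


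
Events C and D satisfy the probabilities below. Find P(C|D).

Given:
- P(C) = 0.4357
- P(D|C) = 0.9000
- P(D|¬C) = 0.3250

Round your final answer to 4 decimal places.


Bayes' theorem: P(C|D) = P(D|C) × P(C) / P(D)

Step 1: Calculate P(D) using law of total probability
P(D) = P(D|C)P(C) + P(D|¬C)P(¬C)
     = 0.9000 × 0.4357 + 0.3250 × 0.5643
     = 0.39213000 + 0.18339750
     = 0.57552750

Step 2: Apply Bayes' theorem
P(C|D) = P(D|C) × P(C) / P(D)
       = 0.39213000 / 0.57552750
       = 0.6813


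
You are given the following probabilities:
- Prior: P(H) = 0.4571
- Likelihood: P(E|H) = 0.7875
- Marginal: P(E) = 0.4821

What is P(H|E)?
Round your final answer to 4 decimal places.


Using Bayes' theorem:

P(H|E) = P(E|H) × P(H) / P(E)
       = 0.7875 × 0.4571 / 0.4821
       = 0.35996625 / 0.4821
       = 0.7467

The evidence strengthens our belief in H.
Prior: 0.4571 → Posterior: 0.7467


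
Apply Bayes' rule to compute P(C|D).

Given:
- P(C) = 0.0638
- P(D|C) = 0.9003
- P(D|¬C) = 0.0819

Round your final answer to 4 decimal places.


Bayes' theorem: P(C|D) = P(D|C) × P(C) / P(D)

Step 1: Calculate P(D) using law of total probability
P(D) = P(D|C)P(C) + P(D|¬C)P(¬C)
     = 0.9003 × 0.0638 + 0.0819 × 0.9362
     = 0.05743914 + 0.07667478
     = 0.13411392

Step 2: Apply Bayes' theorem
P(C|D) = P(D|C) × P(C) / P(D)
       = 0.05743914 / 0.13411392
       = 0.4283


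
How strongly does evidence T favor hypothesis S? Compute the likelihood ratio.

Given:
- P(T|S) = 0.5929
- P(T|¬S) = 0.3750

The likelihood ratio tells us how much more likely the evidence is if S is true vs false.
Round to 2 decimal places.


Likelihood Ratio (LR) = P(T|S) / P(T|¬S)

LR = 0.5929 / 0.3750
   = 1.58

The evidence is 1.58 times more likely if S is true than if S is false.
Because LR exceeds 1, T is evidence for S.


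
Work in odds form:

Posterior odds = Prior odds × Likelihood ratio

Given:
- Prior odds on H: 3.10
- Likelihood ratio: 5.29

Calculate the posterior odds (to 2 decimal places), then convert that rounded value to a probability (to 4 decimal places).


Step 1: Calculate posterior odds
Posterior odds = Prior odds × LR
               = 3.10 × 5.29
               = 16.40

Step 2: Convert to probability
P(H|E) = Posterior odds / (1 + Posterior odds)
       = 16.40 / (1 + 16.40)
       = 16.40 / 17.40
       = 0.9425

The evidence increased P(H) from 0.7561 to 0.9425.


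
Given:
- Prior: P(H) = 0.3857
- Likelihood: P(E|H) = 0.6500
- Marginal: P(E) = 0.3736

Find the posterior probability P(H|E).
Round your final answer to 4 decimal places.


Using Bayes' theorem:

P(H|E) = P(E|H) × P(H) / P(E)
       = 0.6500 × 0.3857 / 0.3736
       = 0.25070500 / 0.3736
       = 0.6711

The evidence strengthens our belief in H.
Prior: 0.3857 → Posterior: 0.6711


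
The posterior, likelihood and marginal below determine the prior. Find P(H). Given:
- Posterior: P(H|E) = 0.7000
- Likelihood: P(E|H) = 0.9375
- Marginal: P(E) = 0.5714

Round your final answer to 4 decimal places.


From Bayes' theorem: P(H|E) = P(E|H) × P(H) / P(E)

Rearranging for P(H):
P(H) = P(H|E) × P(E) / P(E|H)
     = 0.7000 × 0.5714 / 0.9375
     = 0.39998000 / 0.9375
     = 0.4266


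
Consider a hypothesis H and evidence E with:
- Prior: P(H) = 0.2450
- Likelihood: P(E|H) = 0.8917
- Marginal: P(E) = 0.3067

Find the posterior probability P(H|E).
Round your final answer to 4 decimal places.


Using Bayes' theorem:

P(H|E) = P(E|H) × P(H) / P(E)
       = 0.8917 × 0.2450 / 0.3067
       = 0.21846650 / 0.3067
       = 0.7123

The evidence strengthens our belief in H.
Prior: 0.2450 → Posterior: 0.7123


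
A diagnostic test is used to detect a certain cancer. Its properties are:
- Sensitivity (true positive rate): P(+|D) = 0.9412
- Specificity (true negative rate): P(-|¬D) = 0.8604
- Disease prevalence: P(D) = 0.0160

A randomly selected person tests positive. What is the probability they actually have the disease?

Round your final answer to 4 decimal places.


Let D = has disease, + = positive test

Given:
- P(D) = 0.0160 (prevalence)
- P(+|D) = 0.9412 (sensitivity)
- P(-|¬D) = 0.8604 (specificity)
- P(+|¬D) = 0.1396 (false positive rate = 1 - specificity)

Step 1: Find P(+)
P(+) = P(+|D)P(D) + P(+|¬D)P(¬D)
     = 0.9412 × 0.0160 + 0.1396 × 0.9840
     = 0.01505920 + 0.13736640
     = 0.15242560

Step 2: Apply Bayes' theorem for P(D|+)
P(D|+) = P(+|D)P(D) / P(+)
       = 0.01505920 / 0.15242560
       = 0.0988


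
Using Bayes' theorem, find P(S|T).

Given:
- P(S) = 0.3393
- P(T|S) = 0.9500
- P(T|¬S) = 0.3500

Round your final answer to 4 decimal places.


Bayes' theorem: P(S|T) = P(T|S) × P(S) / P(T)

Step 1: Calculate P(T) using law of total probability
P(T) = P(T|S)P(S) + P(T|¬S)P(¬S)
     = 0.9500 × 0.3393 + 0.3500 × 0.6607
     = 0.32233500 + 0.23124500
     = 0.55358000

Step 2: Apply Bayes' theorem
P(S|T) = P(T|S) × P(S) / P(T)
       = 0.32233500 / 0.55358000
       = 0.5823


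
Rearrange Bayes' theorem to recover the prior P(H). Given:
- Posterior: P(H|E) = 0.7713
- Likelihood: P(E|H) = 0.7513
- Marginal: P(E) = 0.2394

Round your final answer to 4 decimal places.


From Bayes' theorem: P(H|E) = P(E|H) × P(H) / P(E)

Rearranging for P(H):
P(H) = P(H|E) × P(E) / P(E|H)
     = 0.7713 × 0.2394 / 0.7513
     = 0.18464922 / 0.7513
     = 0.2458


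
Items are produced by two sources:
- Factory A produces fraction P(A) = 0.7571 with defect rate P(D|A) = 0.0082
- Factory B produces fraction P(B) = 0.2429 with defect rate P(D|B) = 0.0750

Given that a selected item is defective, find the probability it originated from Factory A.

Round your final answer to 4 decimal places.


Let A = from Factory A, D = defective

Given:
- P(A) = 0.7571, P(B) = 0.2429
- P(D|A) = 0.0082, P(D|B) = 0.0750

Step 1: Find P(D)
P(D) = P(D|A)P(A) + P(D|B)P(B)
     = 0.0082 × 0.7571 + 0.0750 × 0.2429
     = 0.00620822 + 0.01821750
     = 0.02442572

Step 2: Apply Bayes' theorem
P(A|D) = P(D|A)P(A) / P(D)
       = 0.00620822 / 0.02442572
       = 0.2542
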